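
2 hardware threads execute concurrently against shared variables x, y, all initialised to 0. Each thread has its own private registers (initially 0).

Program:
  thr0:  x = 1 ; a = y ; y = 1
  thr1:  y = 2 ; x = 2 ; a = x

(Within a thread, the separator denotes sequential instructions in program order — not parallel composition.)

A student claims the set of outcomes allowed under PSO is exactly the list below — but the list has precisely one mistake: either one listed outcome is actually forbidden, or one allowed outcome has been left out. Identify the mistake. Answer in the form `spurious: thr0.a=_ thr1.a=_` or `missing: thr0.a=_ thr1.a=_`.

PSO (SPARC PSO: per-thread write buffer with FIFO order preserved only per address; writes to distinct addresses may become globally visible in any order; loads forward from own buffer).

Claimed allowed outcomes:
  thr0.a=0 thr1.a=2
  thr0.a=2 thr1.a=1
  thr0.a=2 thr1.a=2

missing: thr0.a=0 thr1.a=1

outcome vector order: (thr0.a,thr1.a)
PSO: 4 outcomes — {0/1 0/2 2/1 2/2}
PSO∖claimed = {0/1}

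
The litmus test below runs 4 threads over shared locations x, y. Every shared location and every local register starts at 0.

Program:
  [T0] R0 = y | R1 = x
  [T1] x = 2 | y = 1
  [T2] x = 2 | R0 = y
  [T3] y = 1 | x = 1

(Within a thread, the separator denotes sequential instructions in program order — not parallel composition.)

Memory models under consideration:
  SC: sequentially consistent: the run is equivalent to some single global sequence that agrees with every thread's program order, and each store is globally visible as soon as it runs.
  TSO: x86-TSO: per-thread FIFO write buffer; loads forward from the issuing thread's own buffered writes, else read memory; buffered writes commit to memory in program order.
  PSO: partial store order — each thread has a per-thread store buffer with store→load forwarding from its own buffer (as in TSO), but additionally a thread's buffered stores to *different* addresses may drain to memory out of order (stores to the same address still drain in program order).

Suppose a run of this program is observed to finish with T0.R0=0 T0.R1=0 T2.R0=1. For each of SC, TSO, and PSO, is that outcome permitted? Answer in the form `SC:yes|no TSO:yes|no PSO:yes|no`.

outcome vector order: (T0.R0,T0.R1,T2.R0)
SC: 11 outcomes — {<0 0 0> <0 0 1> <0 1 0> <0 1 1> <0 2 0> <0 2 1> <1 0 1> <1 1 0> <1 1 1> <1 2 0> <1 2 1>}
TSO: 12 outcomes — {<0 0 0> <0 0 1> <0 1 0> <0 1 1> <0 2 0> <0 2 1> <1 0 0> <1 0 1> <1 1 0> <1 1 1> <1 2 0> <1 2 1>}
PSO: 12 outcomes — {<0 0 0> <0 0 1> <0 1 0> <0 1 1> <0 2 0> <0 2 1> <1 0 0> <1 0 1> <1 1 0> <1 1 1> <1 2 0> <1 2 1>}
target <0 0 1> ∈ {SC,TSO,PSO}

SC:yes TSO:yes PSO:yes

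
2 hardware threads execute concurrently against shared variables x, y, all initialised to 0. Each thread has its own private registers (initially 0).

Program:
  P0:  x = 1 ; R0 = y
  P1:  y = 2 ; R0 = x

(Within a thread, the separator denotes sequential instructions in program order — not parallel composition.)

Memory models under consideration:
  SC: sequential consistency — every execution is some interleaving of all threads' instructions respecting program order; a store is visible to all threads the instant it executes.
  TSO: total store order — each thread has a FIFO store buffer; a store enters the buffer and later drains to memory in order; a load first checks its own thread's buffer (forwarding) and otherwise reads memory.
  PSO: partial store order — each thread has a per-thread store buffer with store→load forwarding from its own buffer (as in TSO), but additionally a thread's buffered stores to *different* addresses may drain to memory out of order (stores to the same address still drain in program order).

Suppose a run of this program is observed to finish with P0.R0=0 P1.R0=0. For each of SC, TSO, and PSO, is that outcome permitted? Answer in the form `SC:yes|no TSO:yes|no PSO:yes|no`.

SC:no TSO:yes PSO:yes

outcome vector order: (P0.R0,P1.R0)
SC (3): (0,1); (2,0); (2,1)
TSO (4): (0,0); (0,1); (2,0); (2,1)
PSO (4): (0,0); (0,1); (2,0); (2,1)
target (0,0) ∈ {TSO,PSO}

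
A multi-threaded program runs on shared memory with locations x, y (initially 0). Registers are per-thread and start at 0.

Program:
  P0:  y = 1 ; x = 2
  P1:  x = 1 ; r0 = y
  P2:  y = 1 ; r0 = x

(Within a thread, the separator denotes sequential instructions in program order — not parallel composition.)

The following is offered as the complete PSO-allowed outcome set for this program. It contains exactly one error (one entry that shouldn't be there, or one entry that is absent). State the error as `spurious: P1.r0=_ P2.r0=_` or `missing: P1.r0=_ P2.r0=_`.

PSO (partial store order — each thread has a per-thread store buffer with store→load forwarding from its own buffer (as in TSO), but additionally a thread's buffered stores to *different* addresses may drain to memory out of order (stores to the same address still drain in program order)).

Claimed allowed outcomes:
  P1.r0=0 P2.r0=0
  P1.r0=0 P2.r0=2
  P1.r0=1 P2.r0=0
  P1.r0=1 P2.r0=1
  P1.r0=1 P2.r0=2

missing: P1.r0=0 P2.r0=1

outcome vector order: (P1.r0,P2.r0)
PSO (6): 00, 01, 02, 10, 11, 12
PSO∖claimed = {01}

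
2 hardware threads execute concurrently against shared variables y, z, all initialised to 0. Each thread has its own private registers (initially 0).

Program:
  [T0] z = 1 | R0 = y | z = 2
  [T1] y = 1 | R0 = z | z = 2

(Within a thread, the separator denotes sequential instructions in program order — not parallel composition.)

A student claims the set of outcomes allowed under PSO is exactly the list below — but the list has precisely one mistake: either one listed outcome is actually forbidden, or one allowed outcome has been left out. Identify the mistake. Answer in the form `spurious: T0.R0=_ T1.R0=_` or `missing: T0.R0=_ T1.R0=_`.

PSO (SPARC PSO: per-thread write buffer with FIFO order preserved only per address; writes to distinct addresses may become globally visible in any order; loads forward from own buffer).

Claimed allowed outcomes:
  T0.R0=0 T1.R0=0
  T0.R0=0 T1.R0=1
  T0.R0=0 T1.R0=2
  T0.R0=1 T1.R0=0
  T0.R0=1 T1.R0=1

missing: T0.R0=1 T1.R0=2

outcome vector order: (T0.R0,T1.R0)
[PSO] allowed = {(0,0), (0,1), (0,2), (1,0), (1,1), (1,2)}
PSO∖claimed = {(1,2)}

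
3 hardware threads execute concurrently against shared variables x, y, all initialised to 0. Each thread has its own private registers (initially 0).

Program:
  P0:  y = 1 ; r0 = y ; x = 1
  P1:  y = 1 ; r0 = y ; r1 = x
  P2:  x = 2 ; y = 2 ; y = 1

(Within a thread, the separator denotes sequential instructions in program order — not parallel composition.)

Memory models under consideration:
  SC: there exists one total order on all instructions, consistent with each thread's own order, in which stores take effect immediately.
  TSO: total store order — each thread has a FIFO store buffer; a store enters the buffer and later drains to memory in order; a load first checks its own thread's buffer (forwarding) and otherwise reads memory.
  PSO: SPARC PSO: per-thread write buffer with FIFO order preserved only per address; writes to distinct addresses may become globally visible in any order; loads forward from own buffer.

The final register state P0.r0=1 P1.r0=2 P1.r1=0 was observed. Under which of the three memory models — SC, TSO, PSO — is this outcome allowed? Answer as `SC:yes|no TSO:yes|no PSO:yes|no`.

outcome vector order: (P0.r0,P1.r0,P1.r1)
SC (10): (1,1,0), (1,1,1), (1,1,2), (1,2,1), (1,2,2), (2,1,0), (2,1,1), (2,1,2), (2,2,1), (2,2,2)
TSO (10): (1,1,0), (1,1,1), (1,1,2), (1,2,1), (1,2,2), (2,1,0), (2,1,1), (2,1,2), (2,2,1), (2,2,2)
PSO (12): (1,1,0), (1,1,1), (1,1,2), (1,2,0), (1,2,1), (1,2,2), (2,1,0), (2,1,1), (2,1,2), (2,2,0), (2,2,1), (2,2,2)
target (1,2,0) ∈ {PSO}

SC:no TSO:no PSO:yes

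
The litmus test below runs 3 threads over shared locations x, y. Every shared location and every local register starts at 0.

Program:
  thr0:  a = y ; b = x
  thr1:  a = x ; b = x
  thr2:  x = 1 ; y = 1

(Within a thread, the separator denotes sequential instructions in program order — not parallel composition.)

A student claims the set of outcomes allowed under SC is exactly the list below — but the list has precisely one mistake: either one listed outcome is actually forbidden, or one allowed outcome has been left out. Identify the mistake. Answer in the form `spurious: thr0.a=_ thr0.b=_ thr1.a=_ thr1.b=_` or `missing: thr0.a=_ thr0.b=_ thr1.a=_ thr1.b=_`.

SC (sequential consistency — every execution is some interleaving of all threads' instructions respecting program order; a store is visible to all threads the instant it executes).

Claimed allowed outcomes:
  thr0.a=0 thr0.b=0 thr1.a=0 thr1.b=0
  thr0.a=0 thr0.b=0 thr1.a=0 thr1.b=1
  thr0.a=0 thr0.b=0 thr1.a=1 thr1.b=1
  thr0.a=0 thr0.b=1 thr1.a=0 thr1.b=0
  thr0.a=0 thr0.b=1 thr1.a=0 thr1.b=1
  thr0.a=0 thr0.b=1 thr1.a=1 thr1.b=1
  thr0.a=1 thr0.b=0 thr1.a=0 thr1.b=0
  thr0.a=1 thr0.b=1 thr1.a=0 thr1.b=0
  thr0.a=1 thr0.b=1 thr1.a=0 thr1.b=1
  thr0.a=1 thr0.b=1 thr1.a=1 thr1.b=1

spurious: thr0.a=1 thr0.b=0 thr1.a=0 thr1.b=0

outcome vector order: (thr0.a,thr0.b,thr1.a,thr1.b)
under SC → (0,0,0,0), (0,0,0,1), (0,0,1,1), (0,1,0,0), (0,1,0,1), (0,1,1,1), (1,1,0,0), (1,1,0,1), (1,1,1,1)
claimed∖SC = {(1,0,0,0)}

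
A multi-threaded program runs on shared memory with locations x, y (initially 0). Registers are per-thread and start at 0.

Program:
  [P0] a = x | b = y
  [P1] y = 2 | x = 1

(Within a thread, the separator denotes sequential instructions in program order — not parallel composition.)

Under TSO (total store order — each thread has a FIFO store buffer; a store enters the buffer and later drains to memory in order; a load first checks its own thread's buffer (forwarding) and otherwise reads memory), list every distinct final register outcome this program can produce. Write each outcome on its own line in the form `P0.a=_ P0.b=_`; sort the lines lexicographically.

P0.a=0 P0.b=0
P0.a=0 P0.b=2
P0.a=1 P0.b=2

outcome vector order: (P0.a,P0.b)
|TSO outcomes| = 3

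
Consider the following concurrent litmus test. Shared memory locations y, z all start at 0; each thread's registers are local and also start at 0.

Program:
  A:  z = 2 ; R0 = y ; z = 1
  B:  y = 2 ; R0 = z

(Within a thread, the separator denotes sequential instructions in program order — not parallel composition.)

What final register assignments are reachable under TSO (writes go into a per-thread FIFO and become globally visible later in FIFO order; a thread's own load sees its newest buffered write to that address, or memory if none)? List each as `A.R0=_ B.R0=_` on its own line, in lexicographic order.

A.R0=0 B.R0=0
A.R0=0 B.R0=1
A.R0=0 B.R0=2
A.R0=2 B.R0=0
A.R0=2 B.R0=1
A.R0=2 B.R0=2

outcome vector order: (A.R0,B.R0)
|TSO outcomes| = 6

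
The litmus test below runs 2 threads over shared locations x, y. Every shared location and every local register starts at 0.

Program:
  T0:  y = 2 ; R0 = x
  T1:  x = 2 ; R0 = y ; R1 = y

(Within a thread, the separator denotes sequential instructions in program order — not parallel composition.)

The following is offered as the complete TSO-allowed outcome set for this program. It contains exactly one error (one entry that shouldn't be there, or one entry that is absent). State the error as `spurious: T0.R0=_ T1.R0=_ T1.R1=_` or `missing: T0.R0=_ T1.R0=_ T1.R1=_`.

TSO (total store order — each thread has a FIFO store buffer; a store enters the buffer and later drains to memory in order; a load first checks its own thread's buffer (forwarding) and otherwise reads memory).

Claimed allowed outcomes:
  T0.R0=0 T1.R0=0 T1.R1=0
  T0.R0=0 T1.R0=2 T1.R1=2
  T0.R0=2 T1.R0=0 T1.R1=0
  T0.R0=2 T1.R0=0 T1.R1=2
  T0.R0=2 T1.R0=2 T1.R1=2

missing: T0.R0=0 T1.R0=0 T1.R1=2

outcome vector order: (T0.R0,T1.R0,T1.R1)
TSO (6): 0/0/0 0/0/2 0/2/2 2/0/0 2/0/2 2/2/2
TSO∖claimed = {0/0/2}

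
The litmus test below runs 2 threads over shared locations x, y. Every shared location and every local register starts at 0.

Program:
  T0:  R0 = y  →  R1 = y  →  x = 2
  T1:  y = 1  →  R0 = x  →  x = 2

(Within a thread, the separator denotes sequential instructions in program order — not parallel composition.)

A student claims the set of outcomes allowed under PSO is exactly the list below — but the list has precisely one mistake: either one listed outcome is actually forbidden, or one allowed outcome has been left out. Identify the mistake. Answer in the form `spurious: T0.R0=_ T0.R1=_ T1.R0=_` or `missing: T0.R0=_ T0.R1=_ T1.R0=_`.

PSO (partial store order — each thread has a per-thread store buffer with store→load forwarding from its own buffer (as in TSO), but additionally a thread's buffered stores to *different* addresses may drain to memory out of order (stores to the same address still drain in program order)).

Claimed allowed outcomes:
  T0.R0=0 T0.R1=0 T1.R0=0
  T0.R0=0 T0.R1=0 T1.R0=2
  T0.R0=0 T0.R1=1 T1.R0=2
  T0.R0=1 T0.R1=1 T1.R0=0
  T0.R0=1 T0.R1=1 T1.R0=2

outcome vector order: (T0.R0,T0.R1,T1.R0)
PSO: 6 outcomes — {0/0/0 0/0/2 0/1/0 0/1/2 1/1/0 1/1/2}
PSO∖claimed = {0/1/0}

missing: T0.R0=0 T0.R1=1 T1.R0=0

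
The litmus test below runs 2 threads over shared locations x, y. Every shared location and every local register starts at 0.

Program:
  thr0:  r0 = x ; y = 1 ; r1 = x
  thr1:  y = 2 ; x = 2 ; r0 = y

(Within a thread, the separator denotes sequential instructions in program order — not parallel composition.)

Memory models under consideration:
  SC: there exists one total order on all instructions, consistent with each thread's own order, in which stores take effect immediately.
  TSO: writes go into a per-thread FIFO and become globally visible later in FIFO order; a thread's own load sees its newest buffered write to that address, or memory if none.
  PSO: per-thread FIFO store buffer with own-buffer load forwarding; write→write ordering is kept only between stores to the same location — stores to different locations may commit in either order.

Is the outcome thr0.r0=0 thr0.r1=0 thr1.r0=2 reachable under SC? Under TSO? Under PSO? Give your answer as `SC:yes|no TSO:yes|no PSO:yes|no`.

outcome vector order: (thr0.r0,thr0.r1,thr1.r0)
under SC → 0/0/1 0/0/2 0/2/1 0/2/2 2/2/1 2/2/2
under TSO → 0/0/1 0/0/2 0/2/1 0/2/2 2/2/1 2/2/2
under PSO → 0/0/1 0/0/2 0/2/1 0/2/2 2/2/1 2/2/2
target 0/0/2 ∈ {SC,TSO,PSO}

SC:yes TSO:yes PSO:yes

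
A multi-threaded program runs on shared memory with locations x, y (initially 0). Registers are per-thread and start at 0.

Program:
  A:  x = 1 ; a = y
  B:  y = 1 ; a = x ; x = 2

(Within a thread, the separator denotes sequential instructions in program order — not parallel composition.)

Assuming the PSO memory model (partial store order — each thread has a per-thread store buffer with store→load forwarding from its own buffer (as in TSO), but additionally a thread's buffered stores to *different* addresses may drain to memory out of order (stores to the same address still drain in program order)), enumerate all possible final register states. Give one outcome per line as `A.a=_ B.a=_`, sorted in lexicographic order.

outcome vector order: (A.a,B.a)
|PSO outcomes| = 4

A.a=0 B.a=0
A.a=0 B.a=1
A.a=1 B.a=0
A.a=1 B.a=1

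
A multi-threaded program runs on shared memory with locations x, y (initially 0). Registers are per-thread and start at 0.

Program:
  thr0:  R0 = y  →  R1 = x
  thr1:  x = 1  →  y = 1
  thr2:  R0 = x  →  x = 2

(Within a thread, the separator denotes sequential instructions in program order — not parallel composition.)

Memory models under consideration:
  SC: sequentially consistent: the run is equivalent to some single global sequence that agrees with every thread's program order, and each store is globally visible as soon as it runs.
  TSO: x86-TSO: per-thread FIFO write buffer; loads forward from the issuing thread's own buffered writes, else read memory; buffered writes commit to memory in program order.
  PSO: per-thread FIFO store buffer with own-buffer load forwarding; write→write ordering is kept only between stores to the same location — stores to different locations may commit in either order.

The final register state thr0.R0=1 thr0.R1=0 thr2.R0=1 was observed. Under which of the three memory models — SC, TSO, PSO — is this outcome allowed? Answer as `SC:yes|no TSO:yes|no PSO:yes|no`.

SC:no TSO:no PSO:yes

outcome vector order: (thr0.R0,thr0.R1,thr2.R0)
[SC] allowed = {(0,0,0); (0,0,1); (0,1,0); (0,1,1); (0,2,0); (0,2,1); (1,1,0); (1,1,1); (1,2,0); (1,2,1)}
[TSO] allowed = {(0,0,0); (0,0,1); (0,1,0); (0,1,1); (0,2,0); (0,2,1); (1,1,0); (1,1,1); (1,2,0); (1,2,1)}
[PSO] allowed = {(0,0,0); (0,0,1); (0,1,0); (0,1,1); (0,2,0); (0,2,1); (1,0,0); (1,0,1); (1,1,0); (1,1,1); (1,2,0); (1,2,1)}
target (1,0,1) ∈ {PSO}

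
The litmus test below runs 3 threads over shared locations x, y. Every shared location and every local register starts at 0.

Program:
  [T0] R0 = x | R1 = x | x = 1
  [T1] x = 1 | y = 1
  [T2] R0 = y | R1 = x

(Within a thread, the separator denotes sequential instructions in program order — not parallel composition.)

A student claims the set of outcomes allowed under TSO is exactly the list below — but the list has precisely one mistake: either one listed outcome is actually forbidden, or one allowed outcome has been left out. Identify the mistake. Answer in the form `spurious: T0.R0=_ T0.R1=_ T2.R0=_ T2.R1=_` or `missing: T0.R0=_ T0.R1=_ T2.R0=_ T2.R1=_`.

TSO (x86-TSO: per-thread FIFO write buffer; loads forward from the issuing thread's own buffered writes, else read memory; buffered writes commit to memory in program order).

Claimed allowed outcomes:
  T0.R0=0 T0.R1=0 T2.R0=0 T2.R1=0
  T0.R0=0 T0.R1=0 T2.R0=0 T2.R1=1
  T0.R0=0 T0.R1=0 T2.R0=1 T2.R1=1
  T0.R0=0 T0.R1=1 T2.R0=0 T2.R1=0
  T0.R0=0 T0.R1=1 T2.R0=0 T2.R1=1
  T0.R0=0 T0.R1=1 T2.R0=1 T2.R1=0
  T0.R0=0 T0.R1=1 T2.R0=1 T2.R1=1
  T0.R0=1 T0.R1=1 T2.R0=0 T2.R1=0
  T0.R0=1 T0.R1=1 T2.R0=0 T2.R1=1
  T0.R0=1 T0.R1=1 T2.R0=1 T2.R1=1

outcome vector order: (T0.R0,T0.R1,T2.R0,T2.R1)
under TSO → <0 0 0 0>, <0 0 0 1>, <0 0 1 1>, <0 1 0 0>, <0 1 0 1>, <0 1 1 1>, <1 1 0 0>, <1 1 0 1>, <1 1 1 1>
claimed∖TSO = {<0 1 1 0>}

spurious: T0.R0=0 T0.R1=1 T2.R0=1 T2.R1=0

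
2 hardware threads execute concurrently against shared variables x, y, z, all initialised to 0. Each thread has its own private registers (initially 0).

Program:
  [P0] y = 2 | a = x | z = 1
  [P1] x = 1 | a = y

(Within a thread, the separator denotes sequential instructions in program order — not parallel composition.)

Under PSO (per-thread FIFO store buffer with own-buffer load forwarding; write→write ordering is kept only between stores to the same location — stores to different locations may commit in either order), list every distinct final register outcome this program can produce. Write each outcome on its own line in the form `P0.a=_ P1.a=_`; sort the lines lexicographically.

outcome vector order: (P0.a,P1.a)
|PSO outcomes| = 4

P0.a=0 P1.a=0
P0.a=0 P1.a=2
P0.a=1 P1.a=0
P0.a=1 P1.a=2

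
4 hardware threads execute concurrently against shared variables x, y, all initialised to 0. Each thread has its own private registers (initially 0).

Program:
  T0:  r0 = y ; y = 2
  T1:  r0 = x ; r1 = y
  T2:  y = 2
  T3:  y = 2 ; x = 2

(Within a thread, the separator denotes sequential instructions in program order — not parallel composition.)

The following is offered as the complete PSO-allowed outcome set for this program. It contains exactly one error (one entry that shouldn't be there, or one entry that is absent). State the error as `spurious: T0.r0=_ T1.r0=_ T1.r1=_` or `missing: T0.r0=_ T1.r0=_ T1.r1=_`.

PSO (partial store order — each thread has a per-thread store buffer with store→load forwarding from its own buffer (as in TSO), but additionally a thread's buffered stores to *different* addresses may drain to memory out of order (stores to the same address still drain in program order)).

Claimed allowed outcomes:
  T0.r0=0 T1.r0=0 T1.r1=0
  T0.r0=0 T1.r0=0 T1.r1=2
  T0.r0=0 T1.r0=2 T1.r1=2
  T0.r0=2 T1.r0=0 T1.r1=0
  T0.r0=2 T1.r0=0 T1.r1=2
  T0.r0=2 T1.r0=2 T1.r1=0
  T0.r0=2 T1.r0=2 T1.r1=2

missing: T0.r0=0 T1.r0=2 T1.r1=0

outcome vector order: (T0.r0,T1.r0,T1.r1)
under PSO → (0,0,0) (0,0,2) (0,2,0) (0,2,2) (2,0,0) (2,0,2) (2,2,0) (2,2,2)
PSO∖claimed = {(0,2,0)}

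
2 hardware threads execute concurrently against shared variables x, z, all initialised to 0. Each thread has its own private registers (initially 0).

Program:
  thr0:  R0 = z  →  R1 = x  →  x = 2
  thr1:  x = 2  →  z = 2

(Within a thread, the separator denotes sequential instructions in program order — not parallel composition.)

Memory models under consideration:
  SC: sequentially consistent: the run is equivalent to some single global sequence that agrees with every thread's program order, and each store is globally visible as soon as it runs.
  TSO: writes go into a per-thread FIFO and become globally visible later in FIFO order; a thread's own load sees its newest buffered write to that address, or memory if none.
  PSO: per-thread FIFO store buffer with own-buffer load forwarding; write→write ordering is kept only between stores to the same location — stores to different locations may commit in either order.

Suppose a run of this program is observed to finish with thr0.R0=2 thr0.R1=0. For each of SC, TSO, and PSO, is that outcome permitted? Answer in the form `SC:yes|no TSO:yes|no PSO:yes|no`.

SC:no TSO:no PSO:yes

outcome vector order: (thr0.R0,thr0.R1)
SC: 3 outcomes — {0/0, 0/2, 2/2}
TSO: 3 outcomes — {0/0, 0/2, 2/2}
PSO: 4 outcomes — {0/0, 0/2, 2/0, 2/2}
target 2/0 ∈ {PSO}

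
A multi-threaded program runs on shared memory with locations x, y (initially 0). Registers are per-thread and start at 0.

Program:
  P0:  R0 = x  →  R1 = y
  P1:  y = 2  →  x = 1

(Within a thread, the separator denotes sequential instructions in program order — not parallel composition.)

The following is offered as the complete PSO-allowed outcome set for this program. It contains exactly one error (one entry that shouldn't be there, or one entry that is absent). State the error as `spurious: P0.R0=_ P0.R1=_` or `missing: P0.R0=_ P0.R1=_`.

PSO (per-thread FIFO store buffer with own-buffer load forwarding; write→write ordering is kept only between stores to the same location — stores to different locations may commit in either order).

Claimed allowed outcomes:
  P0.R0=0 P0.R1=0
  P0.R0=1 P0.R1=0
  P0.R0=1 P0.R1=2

outcome vector order: (P0.R0,P0.R1)
PSO: 4 outcomes — {(0,0) (0,2) (1,0) (1,2)}
PSO∖claimed = {(0,2)}

missing: P0.R0=0 P0.R1=2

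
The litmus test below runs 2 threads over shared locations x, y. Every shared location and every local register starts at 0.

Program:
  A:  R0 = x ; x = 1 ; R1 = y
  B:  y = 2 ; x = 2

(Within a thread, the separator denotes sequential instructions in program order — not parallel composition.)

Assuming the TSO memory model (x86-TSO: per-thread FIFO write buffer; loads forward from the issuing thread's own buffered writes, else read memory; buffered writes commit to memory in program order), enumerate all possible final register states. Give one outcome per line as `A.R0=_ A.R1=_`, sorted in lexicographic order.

outcome vector order: (A.R0,A.R1)
|TSO outcomes| = 3

A.R0=0 A.R1=0
A.R0=0 A.R1=2
A.R0=2 A.R1=2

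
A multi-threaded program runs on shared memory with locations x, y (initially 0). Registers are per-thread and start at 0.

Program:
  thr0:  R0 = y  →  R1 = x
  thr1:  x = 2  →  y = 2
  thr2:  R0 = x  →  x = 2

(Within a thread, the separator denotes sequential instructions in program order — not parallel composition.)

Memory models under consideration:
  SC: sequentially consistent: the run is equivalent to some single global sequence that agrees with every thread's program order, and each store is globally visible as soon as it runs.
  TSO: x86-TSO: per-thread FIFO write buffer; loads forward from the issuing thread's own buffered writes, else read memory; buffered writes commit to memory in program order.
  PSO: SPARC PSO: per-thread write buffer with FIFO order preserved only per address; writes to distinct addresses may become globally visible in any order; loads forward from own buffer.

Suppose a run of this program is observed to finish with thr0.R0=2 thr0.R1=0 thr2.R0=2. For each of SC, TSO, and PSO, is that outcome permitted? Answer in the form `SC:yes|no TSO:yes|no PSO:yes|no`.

outcome vector order: (thr0.R0,thr0.R1,thr2.R0)
SC (6): 000, 002, 020, 022, 220, 222
TSO (6): 000, 002, 020, 022, 220, 222
PSO (8): 000, 002, 020, 022, 200, 202, 220, 222
target 202 ∈ {PSO}

SC:no TSO:no PSO:yes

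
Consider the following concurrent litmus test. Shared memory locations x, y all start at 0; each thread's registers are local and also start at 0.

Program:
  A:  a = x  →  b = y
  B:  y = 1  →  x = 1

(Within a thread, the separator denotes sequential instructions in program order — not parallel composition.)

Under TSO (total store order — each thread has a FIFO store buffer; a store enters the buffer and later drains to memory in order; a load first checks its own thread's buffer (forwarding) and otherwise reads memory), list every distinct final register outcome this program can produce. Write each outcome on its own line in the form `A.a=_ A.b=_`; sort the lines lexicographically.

outcome vector order: (A.a,A.b)
|TSO outcomes| = 3

A.a=0 A.b=0
A.a=0 A.b=1
A.a=1 A.b=1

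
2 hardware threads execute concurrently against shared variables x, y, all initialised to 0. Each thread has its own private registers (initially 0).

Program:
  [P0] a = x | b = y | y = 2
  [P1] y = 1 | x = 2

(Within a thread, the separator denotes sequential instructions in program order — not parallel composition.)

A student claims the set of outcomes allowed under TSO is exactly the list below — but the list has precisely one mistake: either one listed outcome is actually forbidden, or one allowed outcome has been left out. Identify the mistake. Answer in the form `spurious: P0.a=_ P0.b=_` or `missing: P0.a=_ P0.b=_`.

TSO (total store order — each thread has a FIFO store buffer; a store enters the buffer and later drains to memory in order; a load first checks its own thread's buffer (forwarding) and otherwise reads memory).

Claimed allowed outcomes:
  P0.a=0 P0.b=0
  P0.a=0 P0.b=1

outcome vector order: (P0.a,P0.b)
[TSO] allowed = {0/0 0/1 2/1}
TSO∖claimed = {2/1}

missing: P0.a=2 P0.b=1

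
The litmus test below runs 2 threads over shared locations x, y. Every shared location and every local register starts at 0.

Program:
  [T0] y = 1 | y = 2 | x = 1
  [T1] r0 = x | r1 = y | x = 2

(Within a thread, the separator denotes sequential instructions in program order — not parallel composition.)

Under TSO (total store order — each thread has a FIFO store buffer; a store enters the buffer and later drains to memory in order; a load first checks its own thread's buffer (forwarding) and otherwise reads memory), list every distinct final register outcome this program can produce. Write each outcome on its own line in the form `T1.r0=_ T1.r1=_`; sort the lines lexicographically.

outcome vector order: (T1.r0,T1.r1)
|TSO outcomes| = 4

T1.r0=0 T1.r1=0
T1.r0=0 T1.r1=1
T1.r0=0 T1.r1=2
T1.r0=1 T1.r1=2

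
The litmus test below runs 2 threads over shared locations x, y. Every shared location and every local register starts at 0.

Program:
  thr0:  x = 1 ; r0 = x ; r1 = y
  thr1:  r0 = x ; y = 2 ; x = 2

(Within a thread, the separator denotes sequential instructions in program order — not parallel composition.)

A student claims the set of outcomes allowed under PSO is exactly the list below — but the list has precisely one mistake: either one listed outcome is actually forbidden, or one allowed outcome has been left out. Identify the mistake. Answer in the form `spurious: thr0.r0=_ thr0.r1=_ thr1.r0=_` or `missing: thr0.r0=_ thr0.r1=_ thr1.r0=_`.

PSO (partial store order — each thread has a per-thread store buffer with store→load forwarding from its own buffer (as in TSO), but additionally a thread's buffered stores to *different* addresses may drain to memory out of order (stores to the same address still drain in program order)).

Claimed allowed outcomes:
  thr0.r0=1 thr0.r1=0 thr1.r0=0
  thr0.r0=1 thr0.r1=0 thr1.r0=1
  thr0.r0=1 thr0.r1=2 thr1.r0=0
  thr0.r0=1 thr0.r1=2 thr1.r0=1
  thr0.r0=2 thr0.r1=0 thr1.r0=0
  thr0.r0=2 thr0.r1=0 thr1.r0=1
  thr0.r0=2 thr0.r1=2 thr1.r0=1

outcome vector order: (thr0.r0,thr0.r1,thr1.r0)
PSO: 8 outcomes — {(1,0,0); (1,0,1); (1,2,0); (1,2,1); (2,0,0); (2,0,1); (2,2,0); (2,2,1)}
PSO∖claimed = {(2,2,0)}

missing: thr0.r0=2 thr0.r1=2 thr1.r0=0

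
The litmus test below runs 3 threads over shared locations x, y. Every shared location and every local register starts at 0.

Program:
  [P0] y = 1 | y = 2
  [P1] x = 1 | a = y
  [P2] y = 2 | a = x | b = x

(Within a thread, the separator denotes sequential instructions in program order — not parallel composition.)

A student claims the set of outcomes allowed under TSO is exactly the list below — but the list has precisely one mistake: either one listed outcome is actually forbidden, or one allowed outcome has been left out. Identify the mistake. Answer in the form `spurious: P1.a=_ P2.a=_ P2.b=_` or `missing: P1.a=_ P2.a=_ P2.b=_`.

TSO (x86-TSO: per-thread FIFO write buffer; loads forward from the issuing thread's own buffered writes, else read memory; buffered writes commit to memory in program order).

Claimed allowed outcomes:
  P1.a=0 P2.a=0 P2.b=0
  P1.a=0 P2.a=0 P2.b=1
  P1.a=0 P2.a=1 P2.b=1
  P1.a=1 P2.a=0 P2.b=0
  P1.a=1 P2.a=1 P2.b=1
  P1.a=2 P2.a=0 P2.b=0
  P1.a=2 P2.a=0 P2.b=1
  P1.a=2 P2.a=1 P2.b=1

outcome vector order: (P1.a,P2.a,P2.b)
[TSO] allowed = {000; 001; 011; 100; 101; 111; 200; 201; 211}
TSO∖claimed = {101}

missing: P1.a=1 P2.a=0 P2.b=1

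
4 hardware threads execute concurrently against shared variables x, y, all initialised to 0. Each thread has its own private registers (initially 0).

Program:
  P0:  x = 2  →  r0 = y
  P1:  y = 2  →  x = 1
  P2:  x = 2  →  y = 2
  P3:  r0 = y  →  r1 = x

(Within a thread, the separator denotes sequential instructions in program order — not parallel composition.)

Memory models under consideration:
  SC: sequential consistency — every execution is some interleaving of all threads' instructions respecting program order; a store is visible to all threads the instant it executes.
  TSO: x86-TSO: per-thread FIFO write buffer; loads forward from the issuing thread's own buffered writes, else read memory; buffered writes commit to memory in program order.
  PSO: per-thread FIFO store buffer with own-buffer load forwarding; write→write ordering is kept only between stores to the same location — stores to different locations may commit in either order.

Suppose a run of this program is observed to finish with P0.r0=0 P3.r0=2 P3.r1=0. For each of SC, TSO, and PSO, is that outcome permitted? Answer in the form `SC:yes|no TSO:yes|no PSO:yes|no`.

outcome vector order: (P0.r0,P3.r0,P3.r1)
[SC] allowed = {<0 0 0> <0 0 1> <0 0 2> <0 2 1> <0 2 2> <2 0 0> <2 0 1> <2 0 2> <2 2 0> <2 2 1> <2 2 2>}
[TSO] allowed = {<0 0 0> <0 0 1> <0 0 2> <0 2 0> <0 2 1> <0 2 2> <2 0 0> <2 0 1> <2 0 2> <2 2 0> <2 2 1> <2 2 2>}
[PSO] allowed = {<0 0 0> <0 0 1> <0 0 2> <0 2 0> <0 2 1> <0 2 2> <2 0 0> <2 0 1> <2 0 2> <2 2 0> <2 2 1> <2 2 2>}
target <0 2 0> ∈ {TSO,PSO}

SC:no TSO:yes PSO:yes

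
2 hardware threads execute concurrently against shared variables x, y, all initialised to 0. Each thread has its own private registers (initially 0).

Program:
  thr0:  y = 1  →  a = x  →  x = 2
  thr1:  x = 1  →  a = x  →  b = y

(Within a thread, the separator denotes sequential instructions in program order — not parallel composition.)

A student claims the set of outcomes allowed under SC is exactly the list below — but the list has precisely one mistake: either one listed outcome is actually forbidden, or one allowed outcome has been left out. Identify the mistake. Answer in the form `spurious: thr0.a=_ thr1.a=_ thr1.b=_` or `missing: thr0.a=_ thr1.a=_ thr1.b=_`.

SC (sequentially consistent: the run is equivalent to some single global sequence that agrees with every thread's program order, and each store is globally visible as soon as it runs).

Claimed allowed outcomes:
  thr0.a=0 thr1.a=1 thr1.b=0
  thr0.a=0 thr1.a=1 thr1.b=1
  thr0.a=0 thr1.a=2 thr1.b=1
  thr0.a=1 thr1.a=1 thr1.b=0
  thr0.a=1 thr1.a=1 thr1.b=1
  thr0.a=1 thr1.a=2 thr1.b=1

spurious: thr0.a=0 thr1.a=1 thr1.b=0

outcome vector order: (thr0.a,thr1.a,thr1.b)
SC: 5 outcomes — {011 021 110 111 121}
claimed∖SC = {010}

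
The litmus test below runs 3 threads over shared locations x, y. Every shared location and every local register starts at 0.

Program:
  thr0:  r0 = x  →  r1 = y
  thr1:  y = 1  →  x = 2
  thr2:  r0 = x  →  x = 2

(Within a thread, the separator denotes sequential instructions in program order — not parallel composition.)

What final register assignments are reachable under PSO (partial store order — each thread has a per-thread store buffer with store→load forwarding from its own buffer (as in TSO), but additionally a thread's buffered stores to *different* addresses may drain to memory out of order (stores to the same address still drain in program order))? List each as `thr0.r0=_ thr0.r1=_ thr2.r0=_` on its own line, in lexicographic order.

outcome vector order: (thr0.r0,thr0.r1,thr2.r0)
|PSO outcomes| = 8

thr0.r0=0 thr0.r1=0 thr2.r0=0
thr0.r0=0 thr0.r1=0 thr2.r0=2
thr0.r0=0 thr0.r1=1 thr2.r0=0
thr0.r0=0 thr0.r1=1 thr2.r0=2
thr0.r0=2 thr0.r1=0 thr2.r0=0
thr0.r0=2 thr0.r1=0 thr2.r0=2
thr0.r0=2 thr0.r1=1 thr2.r0=0
thr0.r0=2 thr0.r1=1 thr2.r0=2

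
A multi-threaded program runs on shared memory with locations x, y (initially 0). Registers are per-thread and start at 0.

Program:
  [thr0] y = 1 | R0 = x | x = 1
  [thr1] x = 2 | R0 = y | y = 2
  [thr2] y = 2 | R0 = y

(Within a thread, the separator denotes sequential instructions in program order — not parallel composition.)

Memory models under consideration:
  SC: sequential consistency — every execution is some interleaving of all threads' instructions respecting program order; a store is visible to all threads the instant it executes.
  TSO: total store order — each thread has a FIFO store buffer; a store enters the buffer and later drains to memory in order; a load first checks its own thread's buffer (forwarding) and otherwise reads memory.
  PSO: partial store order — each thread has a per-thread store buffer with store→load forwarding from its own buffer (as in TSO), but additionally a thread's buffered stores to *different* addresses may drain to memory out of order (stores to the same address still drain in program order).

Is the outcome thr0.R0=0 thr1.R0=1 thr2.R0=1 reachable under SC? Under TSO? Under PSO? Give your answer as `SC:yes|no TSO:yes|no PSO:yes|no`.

SC:yes TSO:yes PSO:yes

outcome vector order: (thr0.R0,thr1.R0,thr2.R0)
SC (9): (0,1,1) (0,1,2) (0,2,2) (2,0,1) (2,0,2) (2,1,1) (2,1,2) (2,2,1) (2,2,2)
TSO (12): (0,0,1) (0,0,2) (0,1,1) (0,1,2) (0,2,1) (0,2,2) (2,0,1) (2,0,2) (2,1,1) (2,1,2) (2,2,1) (2,2,2)
PSO (12): (0,0,1) (0,0,2) (0,1,1) (0,1,2) (0,2,1) (0,2,2) (2,0,1) (2,0,2) (2,1,1) (2,1,2) (2,2,1) (2,2,2)
target (0,1,1) ∈ {SC,TSO,PSO}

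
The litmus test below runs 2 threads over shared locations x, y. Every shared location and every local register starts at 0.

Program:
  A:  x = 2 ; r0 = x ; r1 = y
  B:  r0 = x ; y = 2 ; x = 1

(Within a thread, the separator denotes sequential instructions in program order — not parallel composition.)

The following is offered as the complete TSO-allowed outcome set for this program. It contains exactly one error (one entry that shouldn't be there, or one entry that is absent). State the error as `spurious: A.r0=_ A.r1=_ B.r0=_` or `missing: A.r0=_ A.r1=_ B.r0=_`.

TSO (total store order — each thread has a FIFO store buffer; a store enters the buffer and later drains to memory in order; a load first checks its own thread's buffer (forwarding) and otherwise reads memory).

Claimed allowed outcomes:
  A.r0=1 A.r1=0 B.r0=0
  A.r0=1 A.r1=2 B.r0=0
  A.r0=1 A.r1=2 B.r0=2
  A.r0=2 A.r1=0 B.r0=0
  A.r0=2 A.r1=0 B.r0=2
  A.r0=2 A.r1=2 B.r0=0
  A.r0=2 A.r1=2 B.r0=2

outcome vector order: (A.r0,A.r1,B.r0)
under TSO → 1/2/0, 1/2/2, 2/0/0, 2/0/2, 2/2/0, 2/2/2
claimed∖TSO = {1/0/0}

spurious: A.r0=1 A.r1=0 B.r0=0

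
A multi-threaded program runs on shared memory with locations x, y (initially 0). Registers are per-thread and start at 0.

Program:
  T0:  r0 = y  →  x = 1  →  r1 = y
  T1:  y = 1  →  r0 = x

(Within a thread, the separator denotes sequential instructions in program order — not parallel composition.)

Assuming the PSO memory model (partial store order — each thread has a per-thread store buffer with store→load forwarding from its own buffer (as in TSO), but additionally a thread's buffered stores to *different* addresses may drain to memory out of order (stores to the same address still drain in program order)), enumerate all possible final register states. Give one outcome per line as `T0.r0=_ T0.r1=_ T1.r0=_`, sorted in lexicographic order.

outcome vector order: (T0.r0,T0.r1,T1.r0)
|PSO outcomes| = 6

T0.r0=0 T0.r1=0 T1.r0=0
T0.r0=0 T0.r1=0 T1.r0=1
T0.r0=0 T0.r1=1 T1.r0=0
T0.r0=0 T0.r1=1 T1.r0=1
T0.r0=1 T0.r1=1 T1.r0=0
T0.r0=1 T0.r1=1 T1.r0=1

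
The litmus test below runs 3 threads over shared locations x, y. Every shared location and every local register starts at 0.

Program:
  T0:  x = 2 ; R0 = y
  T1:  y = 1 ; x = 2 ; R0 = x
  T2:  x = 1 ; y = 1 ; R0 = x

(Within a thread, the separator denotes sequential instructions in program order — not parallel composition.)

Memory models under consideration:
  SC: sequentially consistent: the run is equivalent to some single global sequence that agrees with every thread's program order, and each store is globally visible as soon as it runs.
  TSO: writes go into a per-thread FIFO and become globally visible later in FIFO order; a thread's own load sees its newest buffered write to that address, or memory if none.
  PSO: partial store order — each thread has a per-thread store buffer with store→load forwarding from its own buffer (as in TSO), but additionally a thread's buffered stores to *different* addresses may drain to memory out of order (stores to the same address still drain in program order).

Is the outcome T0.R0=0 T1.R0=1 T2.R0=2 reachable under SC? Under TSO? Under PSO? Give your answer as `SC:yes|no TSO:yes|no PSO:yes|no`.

outcome vector order: (T0.R0,T1.R0,T2.R0)
[SC] allowed = {011; 021; 022; 111; 112; 121; 122}
[TSO] allowed = {011; 012; 021; 022; 111; 112; 121; 122}
[PSO] allowed = {011; 012; 021; 022; 111; 112; 121; 122}
target 012 ∈ {TSO,PSO}

SC:no TSO:yes PSO:yes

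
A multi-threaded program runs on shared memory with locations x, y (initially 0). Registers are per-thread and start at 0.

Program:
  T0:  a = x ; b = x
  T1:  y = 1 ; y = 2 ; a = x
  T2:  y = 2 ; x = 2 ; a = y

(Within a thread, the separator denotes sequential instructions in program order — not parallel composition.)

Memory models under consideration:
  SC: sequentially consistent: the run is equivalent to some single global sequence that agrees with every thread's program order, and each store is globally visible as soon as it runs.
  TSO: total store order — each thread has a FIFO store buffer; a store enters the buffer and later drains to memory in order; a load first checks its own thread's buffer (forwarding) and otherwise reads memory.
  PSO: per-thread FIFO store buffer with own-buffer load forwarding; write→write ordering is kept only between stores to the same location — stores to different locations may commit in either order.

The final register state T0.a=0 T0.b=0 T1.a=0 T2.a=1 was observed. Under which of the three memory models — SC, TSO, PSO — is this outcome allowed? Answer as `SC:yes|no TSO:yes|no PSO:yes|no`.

SC:no TSO:yes PSO:yes

outcome vector order: (T0.a,T0.b,T1.a,T2.a)
SC: 9 outcomes — {(0,0,0,2) (0,0,2,1) (0,0,2,2) (0,2,0,2) (0,2,2,1) (0,2,2,2) (2,2,0,2) (2,2,2,1) (2,2,2,2)}
TSO: 12 outcomes — {(0,0,0,1) (0,0,0,2) (0,0,2,1) (0,0,2,2) (0,2,0,1) (0,2,0,2) (0,2,2,1) (0,2,2,2) (2,2,0,1) (2,2,0,2) (2,2,2,1) (2,2,2,2)}
PSO: 12 outcomes — {(0,0,0,1) (0,0,0,2) (0,0,2,1) (0,0,2,2) (0,2,0,1) (0,2,0,2) (0,2,2,1) (0,2,2,2) (2,2,0,1) (2,2,0,2) (2,2,2,1) (2,2,2,2)}
target (0,0,0,1) ∈ {TSO,PSO}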